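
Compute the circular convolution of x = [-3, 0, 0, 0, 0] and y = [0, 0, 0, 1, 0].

(x ⊛ y)[n] = Σ(m=0 to 4) x[m] · y[(n-m) mod 5]

Computing each output sample:
(x ⊛ y)[0] = 0
(x ⊛ y)[1] = 0
(x ⊛ y)[2] = 0
(x ⊛ y)[3] = -3
(x ⊛ y)[4] = 0

x ⊛ y = [0, 0, 0, -3, 0]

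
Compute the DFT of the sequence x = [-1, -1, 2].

X[k] = Σ(n=0 to 2) x[n] · ω_3^(nk)
where ω_3 = e^(-2πi/3)

Computing each X[k]:
X[0] = 0
X[1] = -1.5000+2.5981i
X[2] = -1.5000-2.5981i

X = [0, -1.5000+2.5981i, -1.5000-2.5981i]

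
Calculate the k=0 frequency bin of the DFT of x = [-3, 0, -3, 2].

X[0] = Σ(n=0 to 3) x[n] · ω_4^0 = Σ x[n]
= (-3) + (0) + (-3) + (2)

X[0] = -4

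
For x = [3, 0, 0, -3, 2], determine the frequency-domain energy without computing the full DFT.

Parseval: Σ|x[n]|² = (1/N)Σ|X[k]|², so Σ|X[k]|² = N·Σ|x[n]|² = 5·22.0000

Σ|X[k]|² = N·Σ|x[n]|² = 5·22.0000 = 110.0000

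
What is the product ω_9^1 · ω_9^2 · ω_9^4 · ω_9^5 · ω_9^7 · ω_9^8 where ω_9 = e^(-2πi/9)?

The primitive 9th roots of unity are ω_9^k for k coprime to 9: k ∈ {1, 2, 4, 5, 7, 8}
Their product equals the constant term of the cyclotomic polynomial Φ_9(x) up to sign.
For n ≥ 3, the product of all primitive nth roots of unity is 1. (For n=1 it is 1; for n=2 it is -1.)

1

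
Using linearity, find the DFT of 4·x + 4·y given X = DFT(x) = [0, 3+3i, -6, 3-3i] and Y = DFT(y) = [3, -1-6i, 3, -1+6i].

By linearity: DFT(4x + 4y) = 4·DFT(x) + 4·DFT(y)
= 4·[0, 3+3i, -6, 3-3i] + 4·[3, -1-6i, 3, -1+6i]

Computing element-wise:
Z[0] = 4·(0) + 4·(3) = 12
Z[1] = 4·(3+3i) + 4·(-1-6i) = 8-12i
Z[2] = 4·(-6) + 4·(3) = -12
Z[3] = 4·(3-3i) + 4·(-1+6i) = 8+12i

DFT(4x + 4y) = 4·X + 4·Y = [12, 8-12i, -12, 8+12i]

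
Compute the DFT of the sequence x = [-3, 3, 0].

X[k] = Σ(n=0 to 2) x[n] · ω_3^(nk)
where ω_3 = e^(-2πi/3)

Computing each X[k]:
X[0] = 0
X[1] = -4.5000-2.5981i
X[2] = -4.5000+2.5981i

X = [0, -4.5000-2.5981i, -4.5000+2.5981i]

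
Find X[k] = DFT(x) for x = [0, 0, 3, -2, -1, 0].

X[k] = Σ(n=0 to 5) x[n] · ω_6^(nk)
where ω_6 = e^(-2πi/6)

Computing each X[k]:
X[0] = 0
X[1] = 1.0000-3.4641i
X[2] = -3.0000+3.4641i
X[3] = 4
X[4] = -3.0000-3.4641i
X[5] = 1.0000+3.4641i

X = [0, 1.0000-3.4641i, -3.0000+3.4641i, 4, -3.0000-3.4641i, 1.0000+3.4641i]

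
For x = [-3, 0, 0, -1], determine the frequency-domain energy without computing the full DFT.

Parseval: Σ|x[n]|² = (1/N)Σ|X[k]|², so Σ|X[k]|² = N·Σ|x[n]|² = 4·10.0000

Σ|X[k]|² = N·Σ|x[n]|² = 4·10.0000 = 40.0000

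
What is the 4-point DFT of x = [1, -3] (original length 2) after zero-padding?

Original 2-point DFT: [-2, 4]
Zero-padded 4-point DFT provides frequency interpolation.

DFT_4([x, 0, ...]) = [-2, 1+3i, 4, 1-3i]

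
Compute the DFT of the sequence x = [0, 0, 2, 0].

X[k] = Σ(n=0 to 3) x[n] · ω_4^(nk)
where ω_4 = e^(-2πi/4)

Computing each X[k]:
X[0] = 2
X[1] = -2
X[2] = 2
X[3] = -2

X = [2, -2, 2, -2]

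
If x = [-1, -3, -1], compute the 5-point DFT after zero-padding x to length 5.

Original 3-point DFT: [-5, 1.0000+1.7321i, 1.0000-1.7321i]
Zero-padded 5-point DFT provides frequency interpolation.

DFT_5([x, 0, ...]) = [-5, -1.1180+3.4410i, 1.1180+0.8123i, 1.1180-0.8123i, -1.1180-3.4410i]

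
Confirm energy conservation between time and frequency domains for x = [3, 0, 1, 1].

Time domain:
Σ|x[n]|² = |3|² + |0|² + |1|² + |1|² = 11.0000

Frequency domain:
(1/4)Σ|X[k]|² = (1/4)(|5|² + |2+1i|² + |3|² + |2-1i|²) = (1/4)·44.0000 = 11.0000

Both sides agree, confirming Parseval's theorem.

Σ|x[n]|² = (1/N)Σ|X[k]|² = 11.0000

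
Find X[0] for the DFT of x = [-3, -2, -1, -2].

X[0] = Σ(n=0 to 3) x[n] · ω_4^0 = Σ x[n]
= (-3) + (-2) + (-1) + (-2)

X[0] = -8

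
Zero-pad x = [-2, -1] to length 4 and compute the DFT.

Original 2-point DFT: [-3, -1]
Zero-padded 4-point DFT provides frequency interpolation.

DFT_4([x, 0, ...]) = [-3, -2+1i, -1, -2-1i]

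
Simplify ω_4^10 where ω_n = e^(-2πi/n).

Since ω_4^4 = 1, powers reduce modulo 4.
10 mod 4 = 2
So ω_4^10 = ω_4^2 = e^(-2πi·2/4)

ω_4^10 = ω_4^2 = -1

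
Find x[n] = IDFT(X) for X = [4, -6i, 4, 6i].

x[n] = (1/4) Σ(k=0 to 3) X[k] · e^(2πikn/4)

Computing each x[n]:
x[0] = 2
x[1] = 3
x[2] = 2
x[3] = -3

x = [2, 3, 2, -3]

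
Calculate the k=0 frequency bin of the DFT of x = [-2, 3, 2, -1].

X[0] = Σ(n=0 to 3) x[n] · ω_4^0 = Σ x[n]
= (-2) + (3) + (2) + (-1)

X[0] = 2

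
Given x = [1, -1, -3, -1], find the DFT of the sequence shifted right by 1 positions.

Time shift by 1: X_shifted[k] = ω_4^(1k) · X[k]
Shifted x = [-1, 1, -1, -3]

DFT(x[n-1]) = [-4, -4i, 0, 4i]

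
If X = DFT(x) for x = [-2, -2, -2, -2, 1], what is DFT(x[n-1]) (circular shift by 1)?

Time shift by 1: X_shifted[k] = ω_5^(1k) · X[k]
Shifted x = [1, -2, -2, -2, -2]

DFT(x[n-1]) = [-7, 3, 3, 3, 3]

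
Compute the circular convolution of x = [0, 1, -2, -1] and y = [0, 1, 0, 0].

(x ⊛ y)[n] = Σ(m=0 to 3) x[m] · y[(n-m) mod 4]

Computing each output sample:
(x ⊛ y)[0] = -1
(x ⊛ y)[1] = 0
(x ⊛ y)[2] = 1
(x ⊛ y)[3] = -2

x ⊛ y = [-1, 0, 1, -2]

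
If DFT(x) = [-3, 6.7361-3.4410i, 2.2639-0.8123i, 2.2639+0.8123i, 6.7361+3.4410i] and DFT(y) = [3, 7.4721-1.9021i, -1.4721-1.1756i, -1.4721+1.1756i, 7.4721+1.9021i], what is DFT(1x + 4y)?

By linearity: DFT(1x + 4y) = 1·DFT(x) + 4·DFT(y)
= 1·[-3, 6.7361-3.4410i, 2.2639-0.8123i, 2.2639+0.8123i, 6.7361+3.4410i] + 4·[3, 7.4721-1.9021i, -1.4721-1.1756i, -1.4721+1.1756i, 7.4721+1.9021i]

Computing element-wise:
Z[0] = 1·(-3) + 4·(3) = 9
Z[1] = 1·(6.7361-3.4410i) + 4·(7.4721-1.9021i) = 36.6245-11.0494i
Z[2] = 1·(2.2639-0.8123i) + 4·(-1.4721-1.1756i) = -3.6245-5.5147i
Z[3] = 1·(2.2639+0.8123i) + 4·(-1.4721+1.1756i) = -3.6245+5.5147i
Z[4] = 1·(6.7361+3.4410i) + 4·(7.4721+1.9021i) = 36.6245+11.0494i

DFT(1x + 4y) = 1·X + 4·Y = [9, 36.6245-11.0494i, -3.6245-5.5147i, -3.6245+5.5147i, 36.6245+11.0494i]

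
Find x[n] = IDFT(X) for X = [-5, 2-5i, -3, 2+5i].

x[n] = (1/4) Σ(k=0 to 3) X[k] · e^(2πikn/4)

Computing each x[n]:
x[0] = -1
x[1] = 2
x[2] = -3
x[3] = -3

x = [-1, 2, -3, -3]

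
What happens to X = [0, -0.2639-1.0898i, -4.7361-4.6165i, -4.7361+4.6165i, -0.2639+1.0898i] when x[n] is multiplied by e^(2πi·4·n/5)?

Modulation property: DFT(ω_5^(-4n)·x[n]) = X[(k-4) mod 5], so circularly shift X by 4 positions.

X[k-4] = [-0.2639-1.0898i, -4.7361-4.6165i, -4.7361+4.6165i, -0.2639+1.0898i, 0]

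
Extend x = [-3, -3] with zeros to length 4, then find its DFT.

Original 2-point DFT: [-6, 0]
Zero-padded 4-point DFT provides frequency interpolation.

DFT_4([x, 0, ...]) = [-6, -3+3i, 0, -3-3i]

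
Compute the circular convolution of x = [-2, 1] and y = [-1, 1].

(x ⊛ y)[n] = Σ(m=0 to 1) x[m] · y[(n-m) mod 2]

Computing each output sample:
(x ⊛ y)[0] = 3
(x ⊛ y)[1] = -3

x ⊛ y = [3, -3]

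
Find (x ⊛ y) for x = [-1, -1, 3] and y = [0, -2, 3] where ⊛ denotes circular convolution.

(x ⊛ y)[n] = Σ(m=0 to 2) x[m] · y[(n-m) mod 3]

Computing each output sample:
(x ⊛ y)[0] = -9
(x ⊛ y)[1] = 11
(x ⊛ y)[2] = -1

x ⊛ y = [-9, 11, -1]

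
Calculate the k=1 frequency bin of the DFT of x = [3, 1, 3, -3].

X[1] = Σ(n=0 to 3) x[n] · ω_4^(1n) where ω_4 = e^(-2πi/4)
= (3)·ω_4^0 + (1)·ω_4^1 + (3)·ω_4^2 + (-3)·ω_4^3

X[1] = -4i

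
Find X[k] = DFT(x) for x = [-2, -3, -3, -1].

X[k] = Σ(n=0 to 3) x[n] · ω_4^(nk)
where ω_4 = e^(-2πi/4)

Computing each X[k]:
X[0] = -9
X[1] = 1+2i
X[2] = -1
X[3] = 1-2i

X = [-9, 1+2i, -1, 1-2i]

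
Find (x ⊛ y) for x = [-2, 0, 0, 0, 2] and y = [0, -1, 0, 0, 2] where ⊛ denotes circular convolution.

(x ⊛ y)[n] = Σ(m=0 to 4) x[m] · y[(n-m) mod 5]

Computing each output sample:
(x ⊛ y)[0] = -2
(x ⊛ y)[1] = 2
(x ⊛ y)[2] = 0
(x ⊛ y)[3] = 4
(x ⊛ y)[4] = -4

x ⊛ y = [-2, 2, 0, 4, -4]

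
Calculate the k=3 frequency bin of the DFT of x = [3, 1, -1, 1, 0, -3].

X[3] = Σ(n=0 to 5) x[n] · ω_6^(3n) where ω_6 = e^(-2πi/6)
= (3)·ω_6^0 + (1)·ω_6^3 + (-1)·ω_6^6 + (1)·ω_6^9 + (0)·ω_6^12 + (-3)·ω_6^15

X[3] = 3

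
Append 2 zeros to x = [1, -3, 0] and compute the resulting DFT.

Original 3-point DFT: [-2, 2.5000+2.5981i, 2.5000-2.5981i]
Zero-padded 5-point DFT provides frequency interpolation.

DFT_5([x, 0, ...]) = [-2, 0.0729+2.8532i, 3.4271+1.7634i, 3.4271-1.7634i, 0.0729-2.8532i]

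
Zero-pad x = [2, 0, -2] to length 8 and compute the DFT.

Original 3-point DFT: [0, 3.0000-1.7321i, 3.0000+1.7321i]
Zero-padded 8-point DFT provides frequency interpolation.

DFT_8([x, 0, ...]) = [0, 2+2i, 4, 2-2i, 0, 2+2i, 4, 2-2i]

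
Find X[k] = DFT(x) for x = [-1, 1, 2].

X[k] = Σ(n=0 to 2) x[n] · ω_3^(nk)
where ω_3 = e^(-2πi/3)

Computing each X[k]:
X[0] = 2
X[1] = -2.5000+0.8660i
X[2] = -2.5000-0.8660i

X = [2, -2.5000+0.8660i, -2.5000-0.8660i]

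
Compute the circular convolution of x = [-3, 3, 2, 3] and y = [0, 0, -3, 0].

(x ⊛ y)[n] = Σ(m=0 to 3) x[m] · y[(n-m) mod 4]

Computing each output sample:
(x ⊛ y)[0] = -6
(x ⊛ y)[1] = -9
(x ⊛ y)[2] = 9
(x ⊛ y)[3] = -9

x ⊛ y = [-6, -9, 9, -9]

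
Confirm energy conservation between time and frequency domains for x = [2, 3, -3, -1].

Time domain:
Σ|x[n]|² = |2|² + |3|² + |-3|² + |-1|² = 23.0000

Frequency domain:
(1/4)Σ|X[k]|² = (1/4)(|1|² + |5-4i|² + |-3|² + |5+4i|²) = (1/4)·92.0000 = 23.0000

Both sides agree, confirming Parseval's theorem.

Σ|x[n]|² = (1/N)Σ|X[k]|² = 23.0000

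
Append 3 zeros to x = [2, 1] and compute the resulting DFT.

Original 2-point DFT: [3, 1]
Zero-padded 5-point DFT provides frequency interpolation.

DFT_5([x, 0, ...]) = [3, 2.3090-0.9511i, 1.1910-0.5878i, 1.1910+0.5878i, 2.3090+0.9511i]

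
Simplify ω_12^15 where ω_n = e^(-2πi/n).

Since ω_12^12 = 1, powers reduce modulo 12.
15 mod 12 = 3
So ω_12^15 = ω_12^3 = e^(-2πi·3/12)

ω_12^15 = ω_12^3 = -1i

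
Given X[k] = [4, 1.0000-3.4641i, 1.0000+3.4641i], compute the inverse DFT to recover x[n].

x[n] = (1/3) Σ(k=0 to 2) X[k] · e^(2πikn/3)

Computing each x[n]:
x[0] = 2
x[1] = 3
x[2] = -1

x = [2, 3, -1]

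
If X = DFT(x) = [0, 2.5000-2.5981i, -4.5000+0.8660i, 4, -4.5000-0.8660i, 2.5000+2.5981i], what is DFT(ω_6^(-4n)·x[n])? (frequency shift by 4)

Modulation property: DFT(ω_6^(-4n)·x[n]) = X[(k-4) mod 6], so circularly shift X by 4 positions.

X[k-4] = [-4.5000+0.8660i, 4, -4.5000-0.8660i, 2.5000+2.5981i, 0, 2.5000-2.5981i]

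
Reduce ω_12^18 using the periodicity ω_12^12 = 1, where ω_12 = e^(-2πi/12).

Since ω_12^12 = 1, powers reduce modulo 12.
18 mod 12 = 6
So ω_12^18 = ω_12^6 = e^(-2πi·6/12)

ω_12^18 = ω_12^6 = -1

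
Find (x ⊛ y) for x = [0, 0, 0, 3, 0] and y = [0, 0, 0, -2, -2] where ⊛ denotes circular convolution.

(x ⊛ y)[n] = Σ(m=0 to 4) x[m] · y[(n-m) mod 5]

Computing each output sample:
(x ⊛ y)[0] = 0
(x ⊛ y)[1] = -6
(x ⊛ y)[2] = -6
(x ⊛ y)[3] = 0
(x ⊛ y)[4] = 0

x ⊛ y = [0, -6, -6, 0, 0]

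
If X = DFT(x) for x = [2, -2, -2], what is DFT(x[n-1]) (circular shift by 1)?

Time shift by 1: X_shifted[k] = ω_3^(1k) · X[k]
Shifted x = [-2, 2, -2]

DFT(x[n-1]) = [-2, -2.0000-3.4641i, -2.0000+3.4641i]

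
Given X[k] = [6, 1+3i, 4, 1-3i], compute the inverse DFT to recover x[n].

x[n] = (1/4) Σ(k=0 to 3) X[k] · e^(2πikn/4)

Computing each x[n]:
x[0] = 3
x[1] = -1
x[2] = 2
x[3] = 2

x = [3, -1, 2, 2]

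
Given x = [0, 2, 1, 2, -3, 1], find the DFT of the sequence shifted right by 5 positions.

Time shift by 5: X_shifted[k] = ω_6^(5k) · X[k]
Shifted x = [2, 1, 2, -3, 1, 0]

DFT(x[n-5]) = [3, 4.0000-1.7321i, -3, 7, -3, 4.0000+1.7321i]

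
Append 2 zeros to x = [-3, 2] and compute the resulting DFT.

Original 2-point DFT: [-1, -5]
Zero-padded 4-point DFT provides frequency interpolation.

DFT_4([x, 0, ...]) = [-1, -3-2i, -5, -3+2i]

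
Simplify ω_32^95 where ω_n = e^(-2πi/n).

Since ω_32^32 = 1, powers reduce modulo 32.
95 mod 32 = 31
So ω_32^95 = ω_32^31 = e^(-2πi·31/32)

ω_32^95 = ω_32^31 = 0.9808+0.1951i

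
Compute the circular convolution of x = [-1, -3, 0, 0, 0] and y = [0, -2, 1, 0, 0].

(x ⊛ y)[n] = Σ(m=0 to 4) x[m] · y[(n-m) mod 5]

Computing each output sample:
(x ⊛ y)[0] = 0
(x ⊛ y)[1] = 2
(x ⊛ y)[2] = 5
(x ⊛ y)[3] = -3
(x ⊛ y)[4] = 0

x ⊛ y = [0, 2, 5, -3, 0]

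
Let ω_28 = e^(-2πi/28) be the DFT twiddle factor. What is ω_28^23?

ω_28^23 = e^(-2πi·23/28)
= cos(-2π·23/28) + i·sin(-2π·23/28)
= cos(-46π/28) + i·sin(-46π/28)

ω_28^23 = cos(-46π/28) + i·sin(-46π/28) = 0.4339+0.9010i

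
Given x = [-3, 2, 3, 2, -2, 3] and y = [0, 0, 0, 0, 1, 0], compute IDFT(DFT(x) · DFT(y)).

(x ⊛ y)[n] = Σ(m=0 to 5) x[m] · y[(n-m) mod 6]

Computing each output sample:
(x ⊛ y)[0] = 3
(x ⊛ y)[1] = 2
(x ⊛ y)[2] = -2
(x ⊛ y)[3] = 3
(x ⊛ y)[4] = -3
(x ⊛ y)[5] = 2

x ⊛ y = [3, 2, -2, 3, -3, 2]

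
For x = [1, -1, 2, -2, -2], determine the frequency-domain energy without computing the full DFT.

Parseval: Σ|x[n]|² = (1/N)Σ|X[k]|², so Σ|X[k]|² = N·Σ|x[n]|² = 5·14.0000

Σ|X[k]|² = N·Σ|x[n]|² = 5·14.0000 = 70.0000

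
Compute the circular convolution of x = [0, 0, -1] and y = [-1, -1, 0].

(x ⊛ y)[n] = Σ(m=0 to 2) x[m] · y[(n-m) mod 3]

Computing each output sample:
(x ⊛ y)[0] = 1
(x ⊛ y)[1] = 0
(x ⊛ y)[2] = 1

x ⊛ y = [1, 0, 1]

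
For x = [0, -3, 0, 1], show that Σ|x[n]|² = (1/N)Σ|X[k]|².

Time domain:
Σ|x[n]|² = |0|² + |-3|² + |0|² + |1|² = 10.0000

Frequency domain:
(1/4)Σ|X[k]|² = (1/4)(|-2|² + |4i|² + |2|² + |-4i|²) = (1/4)·40.0000 = 10.0000

Both sides agree, confirming Parseval's theorem.

Σ|x[n]|² = (1/N)Σ|X[k]|² = 10.0000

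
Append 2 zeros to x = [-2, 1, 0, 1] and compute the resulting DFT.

Original 4-point DFT: [0, -2, -4, -2]
Zero-padded 6-point DFT provides frequency interpolation.

DFT_6([x, 0, ...]) = [0, -2.5000-0.8660i, -1.5000-0.8660i, -4, -1.5000+0.8660i, -2.5000+0.8660i]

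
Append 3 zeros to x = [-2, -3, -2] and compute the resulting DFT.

Original 3-point DFT: [-7, 0.5000+0.8660i, 0.5000-0.8660i]
Zero-padded 6-point DFT provides frequency interpolation.

DFT_6([x, 0, ...]) = [-7, -2.5000+4.3301i, 0.5000+0.8660i, -1, 0.5000-0.8660i, -2.5000-4.3301i]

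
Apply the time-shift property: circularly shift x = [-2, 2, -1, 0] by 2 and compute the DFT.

Time shift by 2: X_shifted[k] = ω_4^(2k) · X[k]
Shifted x = [-1, 0, -2, 2]

DFT(x[n-2]) = [-1, 1+2i, -5, 1-2i]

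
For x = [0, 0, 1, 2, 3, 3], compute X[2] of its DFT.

X[2] = Σ(n=0 to 5) x[n] · ω_6^(2n) where ω_6 = e^(-2πi/6)
= (0)·ω_6^0 + (0)·ω_6^2 + (1)·ω_6^4 + (2)·ω_6^6 + (3)·ω_6^8 + (3)·ω_6^10

X[2] = -1.5000+0.8660i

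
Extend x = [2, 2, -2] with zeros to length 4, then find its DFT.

Original 3-point DFT: [2, 2.0000-3.4641i, 2.0000+3.4641i]
Zero-padded 4-point DFT provides frequency interpolation.

DFT_4([x, 0, ...]) = [2, 4-2i, -2, 4+2i]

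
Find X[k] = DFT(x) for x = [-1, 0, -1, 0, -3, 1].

X[k] = Σ(n=0 to 5) x[n] · ω_6^(nk)
where ω_6 = e^(-2πi/6)

Computing each X[k]:
X[0] = -4
X[1] = 1.5000-0.8660i
X[2] = 0.5000+2.5981i
X[3] = -6
X[4] = 0.5000-2.5981i
X[5] = 1.5000+0.8660i

X = [-4, 1.5000-0.8660i, 0.5000+2.5981i, -6, 0.5000-2.5981i, 1.5000+0.8660i]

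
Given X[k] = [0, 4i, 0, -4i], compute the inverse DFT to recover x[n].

x[n] = (1/4) Σ(k=0 to 3) X[k] · e^(2πikn/4)

Computing each x[n]:
x[0] = 0
x[1] = -2
x[2] = 0
x[3] = 2

x = [0, -2, 0, 2]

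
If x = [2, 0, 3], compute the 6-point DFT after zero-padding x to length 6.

Original 3-point DFT: [5, 0.5000+2.5981i, 0.5000-2.5981i]
Zero-padded 6-point DFT provides frequency interpolation.

DFT_6([x, 0, ...]) = [5, 0.5000-2.5981i, 0.5000+2.5981i, 5, 0.5000-2.5981i, 0.5000+2.5981i]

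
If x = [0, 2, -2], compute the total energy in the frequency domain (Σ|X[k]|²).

Parseval: Σ|x[n]|² = (1/N)Σ|X[k]|², so Σ|X[k]|² = N·Σ|x[n]|² = 3·8.0000

Σ|X[k]|² = N·Σ|x[n]|² = 3·8.0000 = 24.0000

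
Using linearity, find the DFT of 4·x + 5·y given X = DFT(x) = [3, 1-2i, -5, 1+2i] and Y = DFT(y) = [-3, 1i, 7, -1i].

By linearity: DFT(4x + 5y) = 4·DFT(x) + 5·DFT(y)
= 4·[3, 1-2i, -5, 1+2i] + 5·[-3, 1i, 7, -1i]

Computing element-wise:
Z[0] = 4·(3) + 5·(-3) = -3
Z[1] = 4·(1-2i) + 5·(1i) = 4-3i
Z[2] = 4·(-5) + 5·(7) = 15
Z[3] = 4·(1+2i) + 5·(-1i) = 4+3i

DFT(4x + 5y) = 4·X + 5·Y = [-3, 4-3i, 15, 4+3i]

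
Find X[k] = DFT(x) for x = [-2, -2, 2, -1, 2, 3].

X[k] = Σ(n=0 to 5) x[n] · ω_6^(nk)
where ω_6 = e^(-2πi/6)

Computing each X[k]:
X[0] = 2
X[1] = -2.5000+4.3301i
X[2] = -5.5000+4.3301i
X[3] = 2
X[4] = -5.5000-4.3301i
X[5] = -2.5000-4.3301i

X = [2, -2.5000+4.3301i, -5.5000+4.3301i, 2, -5.5000-4.3301i, -2.5000-4.3301i]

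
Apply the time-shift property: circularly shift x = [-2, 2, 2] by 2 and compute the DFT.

Time shift by 2: X_shifted[k] = ω_3^(2k) · X[k]
Shifted x = [2, 2, -2]

DFT(x[n-2]) = [2, 2.0000-3.4641i, 2.0000+3.4641i]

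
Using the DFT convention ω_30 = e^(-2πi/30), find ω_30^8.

ω_30^8 = e^(-2πi·8/30)
= cos(-2π·8/30) + i·sin(-2π·8/30)
= cos(-16π/30) + i·sin(-16π/30)

ω_30^8 = cos(-16π/30) + i·sin(-16π/30) = -0.1045-0.9945i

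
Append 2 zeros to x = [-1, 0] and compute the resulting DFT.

Original 2-point DFT: [-1, -1]
Zero-padded 4-point DFT provides frequency interpolation.

DFT_4([x, 0, ...]) = [-1, -1, -1, -1]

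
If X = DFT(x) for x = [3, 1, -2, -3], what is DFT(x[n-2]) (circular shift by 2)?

Time shift by 2: X_shifted[k] = ω_4^(2k) · X[k]
Shifted x = [-2, -3, 3, 1]

DFT(x[n-2]) = [-1, -5+4i, 3, -5-4i]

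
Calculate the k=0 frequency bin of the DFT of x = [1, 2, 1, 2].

X[0] = Σ(n=0 to 3) x[n] · ω_4^0 = Σ x[n]
= (1) + (2) + (1) + (2)

X[0] = 6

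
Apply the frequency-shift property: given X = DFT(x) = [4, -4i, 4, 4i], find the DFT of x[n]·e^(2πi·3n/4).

Modulation property: DFT(ω_4^(-3n)·x[n]) = X[(k-3) mod 4], so circularly shift X by 3 positions.

X[k-3] = [-4i, 4, 4i, 4]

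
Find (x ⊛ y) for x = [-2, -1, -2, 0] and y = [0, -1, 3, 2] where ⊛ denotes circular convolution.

(x ⊛ y)[n] = Σ(m=0 to 3) x[m] · y[(n-m) mod 4]

Computing each output sample:
(x ⊛ y)[0] = -8
(x ⊛ y)[1] = -2
(x ⊛ y)[2] = -5
(x ⊛ y)[3] = -5

x ⊛ y = [-8, -2, -5, -5]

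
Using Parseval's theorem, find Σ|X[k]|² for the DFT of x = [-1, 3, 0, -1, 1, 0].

Parseval: Σ|x[n]|² = (1/N)Σ|X[k]|², so Σ|X[k]|² = N·Σ|x[n]|² = 6·12.0000

Σ|X[k]|² = N·Σ|x[n]|² = 6·12.0000 = 72.0000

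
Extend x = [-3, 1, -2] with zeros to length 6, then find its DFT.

Original 3-point DFT: [-4, -2.5000-2.5981i, -2.5000+2.5981i]
Zero-padded 6-point DFT provides frequency interpolation.

DFT_6([x, 0, ...]) = [-4, -1.5000+0.8660i, -2.5000-2.5981i, -6, -2.5000+2.5981i, -1.5000-0.8660i]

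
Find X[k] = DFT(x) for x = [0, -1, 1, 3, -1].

X[k] = Σ(n=0 to 4) x[n] · ω_5^(nk)
where ω_5 = e^(-2πi/5)

Computing each X[k]:
X[0] = 2
X[1] = -3.8541+1.1756i
X[2] = 2.8541-1.9021i
X[3] = 2.8541+1.9021i
X[4] = -3.8541-1.1756i

X = [2, -3.8541+1.1756i, 2.8541-1.9021i, 2.8541+1.9021i, -3.8541-1.1756i]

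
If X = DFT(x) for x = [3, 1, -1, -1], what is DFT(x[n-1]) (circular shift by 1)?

Time shift by 1: X_shifted[k] = ω_4^(1k) · X[k]
Shifted x = [-1, 3, 1, -1]

DFT(x[n-1]) = [2, -2-4i, -2, -2+4i]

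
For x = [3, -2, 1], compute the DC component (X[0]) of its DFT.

X[0] = Σ(n=0 to 2) x[n] · ω_3^0 = Σ x[n]
= (3) + (-2) + (1)

X[0] = 2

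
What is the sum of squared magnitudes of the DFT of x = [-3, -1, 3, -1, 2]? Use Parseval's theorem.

Parseval: Σ|x[n]|² = (1/N)Σ|X[k]|², so Σ|X[k]|² = N·Σ|x[n]|² = 5·24.0000

Σ|X[k]|² = N·Σ|x[n]|² = 5·24.0000 = 120.0000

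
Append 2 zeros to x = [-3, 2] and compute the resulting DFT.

Original 2-point DFT: [-1, -5]
Zero-padded 4-point DFT provides frequency interpolation.

DFT_4([x, 0, ...]) = [-1, -3-2i, -5, -3+2i]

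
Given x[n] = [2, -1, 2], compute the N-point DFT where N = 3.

X[k] = Σ(n=0 to 2) x[n] · ω_3^(nk)
where ω_3 = e^(-2πi/3)

Computing each X[k]:
X[0] = 3
X[1] = 1.5000+2.5981i
X[2] = 1.5000-2.5981i

X = [3, 1.5000+2.5981i, 1.5000-2.5981i]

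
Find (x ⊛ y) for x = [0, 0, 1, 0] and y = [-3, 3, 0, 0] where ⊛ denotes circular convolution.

(x ⊛ y)[n] = Σ(m=0 to 3) x[m] · y[(n-m) mod 4]

Computing each output sample:
(x ⊛ y)[0] = 0
(x ⊛ y)[1] = 0
(x ⊛ y)[2] = -3
(x ⊛ y)[3] = 3

x ⊛ y = [0, 0, -3, 3]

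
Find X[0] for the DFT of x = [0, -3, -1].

X[0] = Σ(n=0 to 2) x[n] · ω_3^0 = Σ x[n]
= (0) + (-3) + (-1)

X[0] = -4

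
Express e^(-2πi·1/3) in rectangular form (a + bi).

ω_3^1 = e^(-2πi·1/3)
= cos(-2π·1/3) + i·sin(-2π·1/3)
= cos(-2π/3) + i·sin(-2π/3)

ω_3^1 = cos(-2π/3) + i·sin(-2π/3) = -0.5000-0.8660i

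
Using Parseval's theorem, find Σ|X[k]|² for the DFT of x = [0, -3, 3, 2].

Parseval: Σ|x[n]|² = (1/N)Σ|X[k]|², so Σ|X[k]|² = N·Σ|x[n]|² = 4·22.0000

Σ|X[k]|² = N·Σ|x[n]|² = 4·22.0000 = 88.0000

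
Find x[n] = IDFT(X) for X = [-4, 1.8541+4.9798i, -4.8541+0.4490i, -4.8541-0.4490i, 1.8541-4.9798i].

x[n] = (1/5) Σ(k=0 to 4) X[k] · e^(2πikn/5)

Computing each x[n]:
x[0] = -2
x[1] = -1
x[2] = -3
x[3] = -1
x[4] = 3

x = [-2, -1, -3, -1, 3]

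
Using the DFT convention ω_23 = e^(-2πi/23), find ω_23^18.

ω_23^18 = e^(-2πi·18/23)
= cos(-2π·18/23) + i·sin(-2π·18/23)
= cos(-36π/23) + i·sin(-36π/23)

ω_23^18 = cos(-36π/23) + i·sin(-36π/23) = 0.2035+0.9791i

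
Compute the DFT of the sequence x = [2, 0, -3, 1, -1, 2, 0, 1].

X[k] = Σ(n=0 to 7) x[n] · ω_8^(nk)
where ω_8 = e^(-2πi/8)

Computing each X[k]:
X[0] = 2
X[1] = 1.5858+4.4142i
X[2] = 4
X[3] = 4.4142-1.5858i
X[4] = -6
X[5] = 4.4142+1.5858i
X[6] = 4
X[7] = 1.5858-4.4142i

X = [2, 1.5858+4.4142i, 4, 4.4142-1.5858i, -6, 4.4142+1.5858i, 4, 1.5858-4.4142i]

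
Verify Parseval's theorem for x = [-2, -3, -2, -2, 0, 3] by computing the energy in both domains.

Time domain:
Σ|x[n]|² = |-2|² + |-3|² + |-2|² + |-2|² + |0|² + |3|² = 30.0000

Frequency domain:
(1/6)Σ|X[k]|² = (1/6)(|-6|² + |1.0000+6.9282i|² + |-3.0000+3.4641i|² + |-2|² + |-3.0000-3.4641i|² + |1.0000-6.9282i|²) = (1/6)·180.0000 = 30.0000

Both sides agree, confirming Parseval's theorem.

Σ|x[n]|² = (1/N)Σ|X[k]|² = 30.0000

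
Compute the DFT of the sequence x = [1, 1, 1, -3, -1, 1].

X[k] = Σ(n=0 to 5) x[n] · ω_6^(nk)
where ω_6 = e^(-2πi/6)

Computing each X[k]:
X[0] = 0
X[1] = 5.0000-1.7321i
X[2] = -3.0000+1.7321i
X[3] = 2
X[4] = -3.0000-1.7321i
X[5] = 5.0000+1.7321i

X = [0, 5.0000-1.7321i, -3.0000+1.7321i, 2, -3.0000-1.7321i, 5.0000+1.7321i]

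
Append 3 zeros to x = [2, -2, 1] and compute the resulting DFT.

Original 3-point DFT: [1, 2.5000+2.5981i, 2.5000-2.5981i]
Zero-padded 6-point DFT provides frequency interpolation.

DFT_6([x, 0, ...]) = [1, 0.5000+0.8660i, 2.5000+2.5981i, 5, 2.5000-2.5981i, 0.5000-0.8660i]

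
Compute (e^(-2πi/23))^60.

Since ω_23^23 = 1, powers reduce modulo 23.
60 mod 23 = 14
So ω_23^60 = ω_23^14 = e^(-2πi·14/23)

ω_23^60 = ω_23^14 = -0.7757+0.6311i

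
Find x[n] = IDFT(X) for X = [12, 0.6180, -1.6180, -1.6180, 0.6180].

x[n] = (1/5) Σ(k=0 to 4) X[k] · e^(2πikn/5)

Computing each x[n]:
x[0] = 2
x[1] = 3
x[2] = 2
x[3] = 2
x[4] = 3

x = [2, 3, 2, 2, 3]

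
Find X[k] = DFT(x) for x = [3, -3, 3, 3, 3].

X[k] = Σ(n=0 to 4) x[n] · ω_5^(nk)
where ω_5 = e^(-2πi/5)

Computing each X[k]:
X[0] = 9
X[1] = -1.8541+5.7063i
X[2] = 4.8541+3.5267i
X[3] = 4.8541-3.5267i
X[4] = -1.8541-5.7063i

X = [9, -1.8541+5.7063i, 4.8541+3.5267i, 4.8541-3.5267i, -1.8541-5.7063i]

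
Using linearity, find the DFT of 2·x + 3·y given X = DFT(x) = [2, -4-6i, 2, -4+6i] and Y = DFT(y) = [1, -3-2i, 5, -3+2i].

By linearity: DFT(2x + 3y) = 2·DFT(x) + 3·DFT(y)
= 2·[2, -4-6i, 2, -4+6i] + 3·[1, -3-2i, 5, -3+2i]

Computing element-wise:
Z[0] = 2·(2) + 3·(1) = 7
Z[1] = 2·(-4-6i) + 3·(-3-2i) = -17-18i
Z[2] = 2·(2) + 3·(5) = 19
Z[3] = 2·(-4+6i) + 3·(-3+2i) = -17+18i

DFT(2x + 3y) = 2·X + 3·Y = [7, -17-18i, 19, -17+18i]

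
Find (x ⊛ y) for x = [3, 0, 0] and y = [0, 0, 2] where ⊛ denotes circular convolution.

(x ⊛ y)[n] = Σ(m=0 to 2) x[m] · y[(n-m) mod 3]

Computing each output sample:
(x ⊛ y)[0] = 0
(x ⊛ y)[1] = 0
(x ⊛ y)[2] = 6

x ⊛ y = [0, 0, 6]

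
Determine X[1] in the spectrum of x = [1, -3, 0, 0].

X[1] = Σ(n=0 to 3) x[n] · ω_4^(1n) where ω_4 = e^(-2πi/4)
= (1)·ω_4^0 + (-3)·ω_4^1 + (0)·ω_4^2 + (0)·ω_4^3

X[1] = 1+3i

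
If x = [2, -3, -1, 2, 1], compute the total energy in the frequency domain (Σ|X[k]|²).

Parseval: Σ|x[n]|² = (1/N)Σ|X[k]|², so Σ|X[k]|² = N·Σ|x[n]|² = 5·19.0000

Σ|X[k]|² = N·Σ|x[n]|² = 5·19.0000 = 95.0000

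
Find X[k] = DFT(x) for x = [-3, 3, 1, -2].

X[k] = Σ(n=0 to 3) x[n] · ω_4^(nk)
where ω_4 = e^(-2πi/4)

Computing each X[k]:
X[0] = -1
X[1] = -4-5i
X[2] = -3
X[3] = -4+5i

X = [-1, -4-5i, -3, -4+5i]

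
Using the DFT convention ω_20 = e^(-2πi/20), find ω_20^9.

ω_20^9 = e^(-2πi·9/20)
= cos(-2π·9/20) + i·sin(-2π·9/20)
= cos(-18π/20) + i·sin(-18π/20)

ω_20^9 = cos(-18π/20) + i·sin(-18π/20) = -0.9511-0.3090i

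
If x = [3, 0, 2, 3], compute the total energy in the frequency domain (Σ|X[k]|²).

Parseval: Σ|x[n]|² = (1/N)Σ|X[k]|², so Σ|X[k]|² = N·Σ|x[n]|² = 4·22.0000

Σ|X[k]|² = N·Σ|x[n]|² = 4·22.0000 = 88.0000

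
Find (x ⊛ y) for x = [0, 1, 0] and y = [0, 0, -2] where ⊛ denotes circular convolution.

(x ⊛ y)[n] = Σ(m=0 to 2) x[m] · y[(n-m) mod 3]

Computing each output sample:
(x ⊛ y)[0] = -2
(x ⊛ y)[1] = 0
(x ⊛ y)[2] = 0

x ⊛ y = [-2, 0, 0]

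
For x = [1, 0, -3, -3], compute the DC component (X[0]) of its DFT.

X[0] = Σ(n=0 to 3) x[n] · ω_4^0 = Σ x[n]
= (1) + (0) + (-3) + (-3)

X[0] = -5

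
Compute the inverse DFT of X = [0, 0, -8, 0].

x[n] = (1/4) Σ(k=0 to 3) X[k] · e^(2πikn/4)

Computing each x[n]:
x[0] = -2
x[1] = 2
x[2] = -2
x[3] = 2

x = [-2, 2, -2, 2]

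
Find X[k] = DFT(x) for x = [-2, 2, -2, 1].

X[k] = Σ(n=0 to 3) x[n] · ω_4^(nk)
where ω_4 = e^(-2πi/4)

Computing each X[k]:
X[0] = -1
X[1] = -1i
X[2] = -7
X[3] = 1i

X = [-1, -1i, -7, 1i]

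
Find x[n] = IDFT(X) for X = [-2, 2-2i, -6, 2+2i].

x[n] = (1/4) Σ(k=0 to 3) X[k] · e^(2πikn/4)

Computing each x[n]:
x[0] = -1
x[1] = 2
x[2] = -3
x[3] = 0

x = [-1, 2, -3, 0]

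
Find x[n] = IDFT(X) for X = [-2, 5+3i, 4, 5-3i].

x[n] = (1/4) Σ(k=0 to 3) X[k] · e^(2πikn/4)

Computing each x[n]:
x[0] = 3
x[1] = -3
x[2] = -2
x[3] = 0

x = [3, -3, -2, 0]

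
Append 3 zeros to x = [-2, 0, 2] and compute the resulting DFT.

Original 3-point DFT: [0, -3.0000+1.7321i, -3.0000-1.7321i]
Zero-padded 6-point DFT provides frequency interpolation.

DFT_6([x, 0, ...]) = [0, -3.0000-1.7321i, -3.0000+1.7321i, 0, -3.0000-1.7321i, -3.0000+1.7321i]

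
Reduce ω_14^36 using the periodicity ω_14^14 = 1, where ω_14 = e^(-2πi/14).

Since ω_14^14 = 1, powers reduce modulo 14.
36 mod 14 = 8
So ω_14^36 = ω_14^8 = e^(-2πi·8/14)

ω_14^36 = ω_14^8 = -0.9010+0.4339i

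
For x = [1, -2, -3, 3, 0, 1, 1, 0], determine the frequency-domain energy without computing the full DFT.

Parseval: Σ|x[n]|² = (1/N)Σ|X[k]|², so Σ|X[k]|² = N·Σ|x[n]|² = 8·25.0000

Σ|X[k]|² = N·Σ|x[n]|² = 8·25.0000 = 200.0000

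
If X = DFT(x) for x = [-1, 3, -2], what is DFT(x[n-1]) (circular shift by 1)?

Time shift by 1: X_shifted[k] = ω_3^(1k) · X[k]
Shifted x = [-2, -1, 3]

DFT(x[n-1]) = [0, -3.0000+3.4641i, -3.0000-3.4641i]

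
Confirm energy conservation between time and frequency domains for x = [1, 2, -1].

Time domain:
Σ|x[n]|² = |1|² + |2|² + |-1|² = 6.0000

Frequency domain:
(1/3)Σ|X[k]|² = (1/3)(|2|² + |0.5000-2.5981i|² + |0.5000+2.5981i|²) = (1/3)·18.0000 = 6.0000

Both sides agree, confirming Parseval's theorem.

Σ|x[n]|² = (1/N)Σ|X[k]|² = 6.0000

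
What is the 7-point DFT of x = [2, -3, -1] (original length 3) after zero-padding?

Original 3-point DFT: [-2, 4.0000+1.7321i, 4.0000-1.7321i]
Zero-padded 7-point DFT provides frequency interpolation.

DFT_7([x, 0, ...]) = [-2, 0.3521+3.3204i, 3.5685+2.4909i, 4.0794+0.5198i, 4.0794-0.5198i, 3.5685-2.4909i, 0.3521-3.3204i]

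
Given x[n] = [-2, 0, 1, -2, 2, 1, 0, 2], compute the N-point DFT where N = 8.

X[k] = Σ(n=0 to 7) x[n] · ω_8^(nk)
where ω_8 = e^(-2πi/8)

Computing each X[k]:
X[0] = 2
X[1] = -1.8787+2.5355i
X[2] = -1-1i
X[3] = -6.1213+4.5355i
X[4] = 0
X[5] = -6.1213-4.5355i
X[6] = -1+1i
X[7] = -1.8787-2.5355i

X = [2, -1.8787+2.5355i, -1-1i, -6.1213+4.5355i, 0, -6.1213-4.5355i, -1+1i, -1.8787-2.5355i]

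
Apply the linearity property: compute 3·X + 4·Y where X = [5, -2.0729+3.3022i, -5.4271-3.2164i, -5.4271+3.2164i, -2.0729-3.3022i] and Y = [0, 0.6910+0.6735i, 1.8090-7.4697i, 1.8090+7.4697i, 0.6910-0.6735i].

By linearity: DFT(3x + 4y) = 3·DFT(x) + 4·DFT(y)
= 3·[5, -2.0729+3.3022i, -5.4271-3.2164i, -5.4271+3.2164i, -2.0729-3.3022i] + 4·[0, 0.6910+0.6735i, 1.8090-7.4697i, 1.8090+7.4697i, 0.6910-0.6735i]

Computing element-wise:
Z[0] = 3·(5) + 4·(0) = 15
Z[1] = 3·(-2.0729+3.3022i) + 4·(0.6910+0.6735i) = -3.4547+12.6006i
Z[2] = 3·(-5.4271-3.2164i) + 4·(1.8090-7.4697i) = -9.0453-39.5280i
Z[3] = 3·(-5.4271+3.2164i) + 4·(1.8090+7.4697i) = -9.0453+39.5280i
Z[4] = 3·(-2.0729-3.3022i) + 4·(0.6910-0.6735i) = -3.4547-12.6006i

DFT(3x + 4y) = 3·X + 4·Y = [15, -3.4547+12.6006i, -9.0453-39.5280i, -9.0453+39.5280i, -3.4547-12.6006i]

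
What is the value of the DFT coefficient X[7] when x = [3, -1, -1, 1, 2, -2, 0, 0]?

X[7] = Σ(n=0 to 7) x[n] · ω_8^(7n) where ω_8 = e^(-2πi/8)
= (3)·ω_8^0 + (-1)·ω_8^7 + (-1)·ω_8^14 + (1)·ω_8^21 + (2)·ω_8^28 + (-2)·ω_8^35 + (0)·ω_8^42 + (0)·ω_8^49

X[7] = 1.0000+0.4142i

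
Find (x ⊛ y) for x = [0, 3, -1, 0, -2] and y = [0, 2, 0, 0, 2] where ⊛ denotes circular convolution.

(x ⊛ y)[n] = Σ(m=0 to 4) x[m] · y[(n-m) mod 5]

Computing each output sample:
(x ⊛ y)[0] = 2
(x ⊛ y)[1] = -2
(x ⊛ y)[2] = 6
(x ⊛ y)[3] = -6
(x ⊛ y)[4] = 0

x ⊛ y = [2, -2, 6, -6, 0]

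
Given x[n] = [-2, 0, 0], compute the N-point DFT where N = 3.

X[k] = Σ(n=0 to 2) x[n] · ω_3^(nk)
where ω_3 = e^(-2πi/3)

Computing each X[k]:
X[0] = -2
X[1] = -2
X[2] = -2

X = [-2, -2, -2]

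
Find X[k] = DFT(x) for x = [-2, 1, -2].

X[k] = Σ(n=0 to 2) x[n] · ω_3^(nk)
where ω_3 = e^(-2πi/3)

Computing each X[k]:
X[0] = -3
X[1] = -1.5000-2.5981i
X[2] = -1.5000+2.5981i

X = [-3, -1.5000-2.5981i, -1.5000+2.5981i]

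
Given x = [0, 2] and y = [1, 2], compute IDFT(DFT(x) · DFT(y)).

(x ⊛ y)[n] = Σ(m=0 to 1) x[m] · y[(n-m) mod 2]

Computing each output sample:
(x ⊛ y)[0] = 4
(x ⊛ y)[1] = 2

x ⊛ y = [4, 2]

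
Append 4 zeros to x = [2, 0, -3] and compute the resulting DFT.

Original 3-point DFT: [-1, 3.5000-2.5981i, 3.5000+2.5981i]
Zero-padded 7-point DFT provides frequency interpolation.

DFT_7([x, 0, ...]) = [-1, 2.6676+2.9248i, 4.7029-1.3017i, 0.1295-2.3455i, 0.1295+2.3455i, 4.7029+1.3017i, 2.6676-2.9248i]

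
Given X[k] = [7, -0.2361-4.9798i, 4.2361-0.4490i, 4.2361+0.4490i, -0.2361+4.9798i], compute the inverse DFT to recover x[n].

x[n] = (1/5) Σ(k=0 to 4) X[k] · e^(2πikn/5)

Computing each x[n]:
x[0] = 3
x[1] = 2
x[2] = 3
x[3] = 1
x[4] = -2

x = [3, 2, 3, 1, -2]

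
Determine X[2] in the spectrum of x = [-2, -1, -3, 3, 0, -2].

X[2] = Σ(n=0 to 5) x[n] · ω_6^(2n) where ω_6 = e^(-2πi/6)
= (-2)·ω_6^0 + (-1)·ω_6^2 + (-3)·ω_6^4 + (3)·ω_6^6 + (0)·ω_6^8 + (-2)·ω_6^10

X[2] = 4.0000-3.4641i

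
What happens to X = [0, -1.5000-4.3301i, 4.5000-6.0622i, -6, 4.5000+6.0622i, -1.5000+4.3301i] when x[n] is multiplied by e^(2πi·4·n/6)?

Modulation property: DFT(ω_6^(-4n)·x[n]) = X[(k-4) mod 6], so circularly shift X by 4 positions.

X[k-4] = [4.5000-6.0622i, -6, 4.5000+6.0622i, -1.5000+4.3301i, 0, -1.5000-4.3301i]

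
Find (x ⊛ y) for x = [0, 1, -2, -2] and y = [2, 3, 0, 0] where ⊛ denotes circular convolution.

(x ⊛ y)[n] = Σ(m=0 to 3) x[m] · y[(n-m) mod 4]

Computing each output sample:
(x ⊛ y)[0] = -6
(x ⊛ y)[1] = 2
(x ⊛ y)[2] = -1
(x ⊛ y)[3] = -10

x ⊛ y = [-6, 2, -1, -10]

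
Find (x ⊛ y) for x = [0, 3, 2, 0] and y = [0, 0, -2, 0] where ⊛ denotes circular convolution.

(x ⊛ y)[n] = Σ(m=0 to 3) x[m] · y[(n-m) mod 4]

Computing each output sample:
(x ⊛ y)[0] = -4
(x ⊛ y)[1] = 0
(x ⊛ y)[2] = 0
(x ⊛ y)[3] = -6

x ⊛ y = [-4, 0, 0, -6]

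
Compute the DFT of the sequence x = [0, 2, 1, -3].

X[k] = Σ(n=0 to 3) x[n] · ω_4^(nk)
where ω_4 = e^(-2πi/4)

Computing each X[k]:
X[0] = 0
X[1] = -1-5i
X[2] = 2
X[3] = -1+5i

X = [0, -1-5i, 2, -1+5i]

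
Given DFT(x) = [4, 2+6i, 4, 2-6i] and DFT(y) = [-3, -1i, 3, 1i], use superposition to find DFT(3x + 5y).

By linearity: DFT(3x + 5y) = 3·DFT(x) + 5·DFT(y)
= 3·[4, 2+6i, 4, 2-6i] + 5·[-3, -1i, 3, 1i]

Computing element-wise:
Z[0] = 3·(4) + 5·(-3) = -3
Z[1] = 3·(2+6i) + 5·(-1i) = 6+13i
Z[2] = 3·(4) + 5·(3) = 27
Z[3] = 3·(2-6i) + 5·(1i) = 6-13i

DFT(3x + 5y) = 3·X + 5·Y = [-3, 6+13i, 27, 6-13i]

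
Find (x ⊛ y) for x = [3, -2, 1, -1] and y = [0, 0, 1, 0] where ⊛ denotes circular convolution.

(x ⊛ y)[n] = Σ(m=0 to 3) x[m] · y[(n-m) mod 4]

Computing each output sample:
(x ⊛ y)[0] = 1
(x ⊛ y)[1] = -1
(x ⊛ y)[2] = 3
(x ⊛ y)[3] = -2

x ⊛ y = [1, -1, 3, -2]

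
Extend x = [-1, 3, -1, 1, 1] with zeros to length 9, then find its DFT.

Original 5-point DFT: [3, 0.2361-0.7265i, -4.2361-3.0777i, -4.2361+3.0777i, 0.2361+0.7265i]
Zero-padded 9-point DFT provides frequency interpolation.

DFT_9([x, 0, ...]) = [3, -0.3152-2.1516i, 0.7267-1.1036i, -1.5000-4.3301i, -4.9115-1.5501i, -4.9115+1.5501i, -1.5000+4.3301i, 0.7267+1.1036i, -0.3152+2.1516i]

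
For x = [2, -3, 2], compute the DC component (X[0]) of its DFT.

X[0] = Σ(n=0 to 2) x[n] · ω_3^0 = Σ x[n]
= (2) + (-3) + (2)

X[0] = 1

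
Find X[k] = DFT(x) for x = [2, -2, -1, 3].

X[k] = Σ(n=0 to 3) x[n] · ω_4^(nk)
where ω_4 = e^(-2πi/4)

Computing each X[k]:
X[0] = 2
X[1] = 3+5i
X[2] = 0
X[3] = 3-5i

X = [2, 3+5i, 0, 3-5i]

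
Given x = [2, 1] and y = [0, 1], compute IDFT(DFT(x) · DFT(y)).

(x ⊛ y)[n] = Σ(m=0 to 1) x[m] · y[(n-m) mod 2]

Computing each output sample:
(x ⊛ y)[0] = 1
(x ⊛ y)[1] = 2

x ⊛ y = [1, 2]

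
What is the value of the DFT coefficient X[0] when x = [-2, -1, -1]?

X[0] = Σ(n=0 to 2) x[n] · ω_3^0 = Σ x[n]
= (-2) + (-1) + (-1)

X[0] = -4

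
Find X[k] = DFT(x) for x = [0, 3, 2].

X[k] = Σ(n=0 to 2) x[n] · ω_3^(nk)
where ω_3 = e^(-2πi/3)

Computing each X[k]:
X[0] = 5
X[1] = -2.5000-0.8660i
X[2] = -2.5000+0.8660i

X = [5, -2.5000-0.8660i, -2.5000+0.8660i]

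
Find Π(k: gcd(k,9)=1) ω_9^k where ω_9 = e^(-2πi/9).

The primitive 9th roots of unity are ω_9^k for k coprime to 9: k ∈ {1, 2, 4, 5, 7, 8}
Their product equals the constant term of the cyclotomic polynomial Φ_9(x) up to sign.
For n ≥ 3, the product of all primitive nth roots of unity is 1. (For n=1 it is 1; for n=2 it is -1.)

1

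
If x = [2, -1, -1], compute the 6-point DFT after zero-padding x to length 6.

Original 3-point DFT: [0, 3, 3]
Zero-padded 6-point DFT provides frequency interpolation.

DFT_6([x, 0, ...]) = [0, 2.0000+1.7321i, 3, 2, 3, 2.0000-1.7321i]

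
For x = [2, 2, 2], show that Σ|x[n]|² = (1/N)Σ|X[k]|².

Time domain:
Σ|x[n]|² = |2|² + |2|² + |2|² = 12.0000

Frequency domain:
(1/3)Σ|X[k]|² = (1/3)(|6|² + |0|² + |0|²) = (1/3)·36.0000 = 12.0000

Both sides agree, confirming Parseval's theorem.

Σ|x[n]|² = (1/N)Σ|X[k]|² = 12.0000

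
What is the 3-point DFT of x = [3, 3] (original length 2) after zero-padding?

Original 2-point DFT: [6, 0]
Zero-padded 3-point DFT provides frequency interpolation.

DFT_3([x, 0, ...]) = [6, 1.5000-2.5981i, 1.5000+2.5981i]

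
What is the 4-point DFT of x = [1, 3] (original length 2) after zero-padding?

Original 2-point DFT: [4, -2]
Zero-padded 4-point DFT provides frequency interpolation.

DFT_4([x, 0, ...]) = [4, 1-3i, -2, 1+3i]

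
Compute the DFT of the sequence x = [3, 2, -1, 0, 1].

X[k] = Σ(n=0 to 4) x[n] · ω_5^(nk)
where ω_5 = e^(-2πi/5)

Computing each X[k]:
X[0] = 5
X[1] = 4.7361-0.3633i
X[2] = 0.2639-1.5388i
X[3] = 0.2639+1.5388i
X[4] = 4.7361+0.3633i

X = [5, 4.7361-0.3633i, 0.2639-1.5388i, 0.2639+1.5388i, 4.7361+0.3633i]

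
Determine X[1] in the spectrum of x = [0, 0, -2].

X[1] = Σ(n=0 to 2) x[n] · ω_3^(1n) where ω_3 = e^(-2πi/3)
= (0)·ω_3^0 + (0)·ω_3^1 + (-2)·ω_3^2

X[1] = 1.0000-1.7321i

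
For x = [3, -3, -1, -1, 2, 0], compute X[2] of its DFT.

X[2] = Σ(n=0 to 5) x[n] · ω_6^(2n) where ω_6 = e^(-2πi/6)
= (3)·ω_6^0 + (-3)·ω_6^2 + (-1)·ω_6^4 + (-1)·ω_6^6 + (2)·ω_6^8 + (0)·ω_6^10

X[2] = 3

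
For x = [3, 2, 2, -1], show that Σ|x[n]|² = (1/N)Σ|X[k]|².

Time domain:
Σ|x[n]|² = |3|² + |2|² + |2|² + |-1|² = 18.0000

Frequency domain:
(1/4)Σ|X[k]|² = (1/4)(|6|² + |1-3i|² + |4|² + |1+3i|²) = (1/4)·72.0000 = 18.0000

Both sides agree, confirming Parseval's theorem.

Σ|x[n]|² = (1/N)Σ|X[k]|² = 18.0000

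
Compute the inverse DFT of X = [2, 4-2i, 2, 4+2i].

x[n] = (1/4) Σ(k=0 to 3) X[k] · e^(2πikn/4)

Computing each x[n]:
x[0] = 3
x[1] = 1
x[2] = -1
x[3] = -1

x = [3, 1, -1, -1]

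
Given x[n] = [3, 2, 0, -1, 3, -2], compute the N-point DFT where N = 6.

X[k] = Σ(n=0 to 5) x[n] · ω_6^(nk)
where ω_6 = e^(-2πi/6)

Computing each X[k]:
X[0] = 5
X[1] = 2.5000-0.8660i
X[2] = 0.5000-6.0622i
X[3] = 7
X[4] = 0.5000+6.0622i
X[5] = 2.5000+0.8660i

X = [5, 2.5000-0.8660i, 0.5000-6.0622i, 7, 0.5000+6.0622i, 2.5000+0.8660i]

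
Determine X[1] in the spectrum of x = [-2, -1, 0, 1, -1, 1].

X[1] = Σ(n=0 to 5) x[n] · ω_6^(1n) where ω_6 = e^(-2πi/6)
= (-2)·ω_6^0 + (-1)·ω_6^1 + (0)·ω_6^2 + (1)·ω_6^3 + (-1)·ω_6^4 + (1)·ω_6^5

X[1] = -2.5000+0.8660i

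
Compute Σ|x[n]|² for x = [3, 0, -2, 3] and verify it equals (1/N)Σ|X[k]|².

Time domain:
Σ|x[n]|² = |3|² + |0|² + |-2|² + |3|² = 22.0000

Frequency domain:
(1/4)Σ|X[k]|² = (1/4)(|4|² + |5+3i|² + |-2|² + |5-3i|²) = (1/4)·88.0000 = 22.0000

Both sides agree, confirming Parseval's theorem.

Σ|x[n]|² = (1/N)Σ|X[k]|² = 22.0000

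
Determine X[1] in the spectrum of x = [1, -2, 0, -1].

X[1] = Σ(n=0 to 3) x[n] · ω_4^(1n) where ω_4 = e^(-2πi/4)
= (1)·ω_4^0 + (-2)·ω_4^1 + (0)·ω_4^2 + (-1)·ω_4^3

X[1] = 1+1i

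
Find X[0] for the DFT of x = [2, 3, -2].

X[0] = Σ(n=0 to 2) x[n] · ω_3^0 = Σ x[n]
= (2) + (3) + (-2)

X[0] = 3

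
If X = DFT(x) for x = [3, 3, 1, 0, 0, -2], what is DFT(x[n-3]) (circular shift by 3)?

Time shift by 3: X_shifted[k] = ω_6^(3k) · X[k]
Shifted x = [0, 0, -2, 3, 3, 1]

DFT(x[n-3]) = [5, -3.0000+5.1962i, 2.0000-3.4641i, -3, 2.0000+3.4641i, -3.0000-5.1962i]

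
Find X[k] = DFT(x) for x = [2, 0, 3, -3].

X[k] = Σ(n=0 to 3) x[n] · ω_4^(nk)
where ω_4 = e^(-2πi/4)

Computing each X[k]:
X[0] = 2
X[1] = -1-3i
X[2] = 8
X[3] = -1+3i

X = [2, -1-3i, 8, -1+3i]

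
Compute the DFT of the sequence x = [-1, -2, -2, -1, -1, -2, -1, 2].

X[k] = Σ(n=0 to 7) x[n] · ω_8^(nk)
where ω_8 = e^(-2πi/8)

Computing each X[k]:
X[0] = -8
X[1] = 2.1213+3.1213i
X[2] = 1+5i
X[3] = -2.1213+1.1213i
X[4] = -2
X[5] = -2.1213-1.1213i
X[6] = 1-5i
X[7] = 2.1213-3.1213i

X = [-8, 2.1213+3.1213i, 1+5i, -2.1213+1.1213i, -2, -2.1213-1.1213i, 1-5i, 2.1213-3.1213i]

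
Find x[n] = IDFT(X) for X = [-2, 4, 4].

x[n] = (1/3) Σ(k=0 to 2) X[k] · e^(2πikn/3)

Computing each x[n]:
x[0] = 2
x[1] = -2
x[2] = -2

x = [2, -2, -2]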